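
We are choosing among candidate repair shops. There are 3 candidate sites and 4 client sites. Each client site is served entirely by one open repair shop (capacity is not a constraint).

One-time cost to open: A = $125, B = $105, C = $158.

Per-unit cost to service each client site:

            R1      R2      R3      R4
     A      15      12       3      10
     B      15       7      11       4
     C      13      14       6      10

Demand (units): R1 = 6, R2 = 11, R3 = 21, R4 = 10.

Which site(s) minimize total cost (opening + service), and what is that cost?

Open A and B; minimum total cost 500.

For any fixed open set, each client site goes to its cheapest open site; total = fixed + service.
{A, B}: R1→A 15·6=90, R2→B 7·11=77, R3→A 3·21=63, R4→B 4·10=40. Service 270; fixed 230; total 500.
{A}: service 385 + fixed 125 = 510
{B}: service 438 + fixed 105 = 543
{A, B, C}: service 258 + fixed 388 = 646
No other subset beats 500.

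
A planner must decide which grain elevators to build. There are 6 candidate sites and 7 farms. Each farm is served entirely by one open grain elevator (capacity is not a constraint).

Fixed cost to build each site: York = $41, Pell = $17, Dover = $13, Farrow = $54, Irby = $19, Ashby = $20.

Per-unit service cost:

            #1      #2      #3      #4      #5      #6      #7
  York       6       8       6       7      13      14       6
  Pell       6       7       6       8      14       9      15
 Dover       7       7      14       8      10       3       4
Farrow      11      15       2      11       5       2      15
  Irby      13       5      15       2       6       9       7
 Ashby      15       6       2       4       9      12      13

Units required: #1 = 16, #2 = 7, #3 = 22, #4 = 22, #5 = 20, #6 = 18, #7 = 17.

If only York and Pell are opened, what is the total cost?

Each farm is assigned to its cheapest site among the open ones.
{York, Pell}: #1→York 6·16=96, #2→Pell 7·7=49, #3→York 6·22=132, #4→York 7·22=154, #5→York 13·20=260, #6→Pell 9·18=162, #7→York 6·17=102. Service 955; fixed 58; total 1013.

Total cost: 1013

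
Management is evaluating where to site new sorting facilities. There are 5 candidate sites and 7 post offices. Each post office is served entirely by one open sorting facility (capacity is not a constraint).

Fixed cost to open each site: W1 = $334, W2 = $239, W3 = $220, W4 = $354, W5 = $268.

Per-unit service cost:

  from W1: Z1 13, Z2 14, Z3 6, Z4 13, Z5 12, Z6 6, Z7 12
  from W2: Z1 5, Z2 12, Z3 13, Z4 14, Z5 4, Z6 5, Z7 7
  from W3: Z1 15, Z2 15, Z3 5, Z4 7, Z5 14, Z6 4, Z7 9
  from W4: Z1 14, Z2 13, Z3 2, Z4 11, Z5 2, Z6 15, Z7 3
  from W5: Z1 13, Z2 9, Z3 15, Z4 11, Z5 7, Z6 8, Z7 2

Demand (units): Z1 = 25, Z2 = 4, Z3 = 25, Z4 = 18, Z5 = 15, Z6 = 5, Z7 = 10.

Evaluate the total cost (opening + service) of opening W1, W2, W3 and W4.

Total cost: 1576

Each post office is assigned to its cheapest site among the open ones.
{W1, W2, W3, W4}: Z1→W2 5·25=125, Z2→W2 12·4=48, Z3→W4 2·25=50, Z4→W3 7·18=126, Z5→W4 2·15=30, Z6→W3 4·5=20, Z7→W4 3·10=30. Service 429; fixed 1147; total 1576.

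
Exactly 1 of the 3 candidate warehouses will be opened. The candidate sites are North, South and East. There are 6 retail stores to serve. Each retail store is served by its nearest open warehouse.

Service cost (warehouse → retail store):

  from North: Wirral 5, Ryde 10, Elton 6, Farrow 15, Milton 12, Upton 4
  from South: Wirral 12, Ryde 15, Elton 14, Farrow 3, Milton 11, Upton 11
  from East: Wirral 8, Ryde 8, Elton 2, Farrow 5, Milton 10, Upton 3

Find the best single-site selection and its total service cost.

With exactly 1 open, each retail store uses its cheapest among the chosen.
{East}: Wirral→East 8, Ryde→East 8, Elton→East 2, Farrow→East 5, Milton→East 10, Upton→East 3. Service cost 36.
{North}: service cost 52
{South}: service cost 66
Among all 3 size-1 choices, {East} is lowest.

Choose East only; total service cost 36.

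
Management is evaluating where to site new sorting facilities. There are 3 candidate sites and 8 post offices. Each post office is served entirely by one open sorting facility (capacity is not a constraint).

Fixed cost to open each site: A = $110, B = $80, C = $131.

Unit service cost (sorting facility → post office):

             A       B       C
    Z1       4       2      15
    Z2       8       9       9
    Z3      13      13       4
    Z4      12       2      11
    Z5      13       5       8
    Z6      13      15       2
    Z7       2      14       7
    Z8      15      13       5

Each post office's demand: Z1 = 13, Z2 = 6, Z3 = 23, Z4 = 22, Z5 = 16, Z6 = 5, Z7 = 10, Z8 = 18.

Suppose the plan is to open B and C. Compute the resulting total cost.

Each post office is assigned to its cheapest site among the open ones.
{B, C}: Z1→B 2·13=26, Z2→B 9·6=54, Z3→C 4·23=92, Z4→B 2·22=44, Z5→B 5·16=80, Z6→C 2·5=10, Z7→C 7·10=70, Z8→C 5·18=90. Service 466; fixed 211; total 677.

Total cost: 677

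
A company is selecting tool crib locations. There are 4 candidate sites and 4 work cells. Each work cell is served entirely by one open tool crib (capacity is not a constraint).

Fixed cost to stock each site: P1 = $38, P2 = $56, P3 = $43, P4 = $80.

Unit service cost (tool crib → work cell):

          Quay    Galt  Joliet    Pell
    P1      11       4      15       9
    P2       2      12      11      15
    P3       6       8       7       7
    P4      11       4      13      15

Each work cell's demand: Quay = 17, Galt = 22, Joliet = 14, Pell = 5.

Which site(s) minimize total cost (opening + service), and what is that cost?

Open P1, P2 and P3; minimum total cost 392.

For any fixed open set, each work cell goes to its cheapest open site; total = fixed + service.
{P1, P2, P3}: Quay→P2 2·17=34, Galt→P1 4·22=88, Joliet→P3 7·14=98, Pell→P3 7·5=35. Service 255; fixed 137; total 392.
{P1, P3}: service 323 + fixed 81 = 404
{P1, P2}: Quay→P2 2·17=34, Galt→P1 4·22=88, Joliet→P2 11·14=154, Pell→P1 9·5=45. Service 321; fixed 94; total 415.
{P1, P2, P3, P4}: service 255 + fixed 217 = 472
(All 15 nonempty subsets were checked; P1, P2 and P3 is lowest.)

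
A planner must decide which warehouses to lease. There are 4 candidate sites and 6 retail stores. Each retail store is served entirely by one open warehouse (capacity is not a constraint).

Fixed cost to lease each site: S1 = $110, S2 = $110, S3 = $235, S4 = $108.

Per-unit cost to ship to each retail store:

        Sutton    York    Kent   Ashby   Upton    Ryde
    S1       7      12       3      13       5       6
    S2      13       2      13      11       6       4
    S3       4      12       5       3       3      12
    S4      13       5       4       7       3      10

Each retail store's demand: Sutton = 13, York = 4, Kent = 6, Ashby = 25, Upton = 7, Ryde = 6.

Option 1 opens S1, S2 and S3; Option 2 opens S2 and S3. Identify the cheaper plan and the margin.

Option 1: {S1, S2, S3}: Sutton→S3 4·13=52, York→S2 2·4=8, Kent→S1 3·6=18, Ashby→S3 3·25=75, Upton→S3 3·7=21, Ryde→S2 4·6=24. Service 198; fixed 455; total 653.
Option 2: {S2, S3}: Sutton→S3 4·13=52, York→S2 2·4=8, Kent→S3 5·6=30, Ashby→S3 3·25=75, Upton→S3 3·7=21, Ryde→S2 4·6=24. Service 210; fixed 345; total 555.
Difference: |653 − 555| = 98.

Option 2 is cheaper by 98.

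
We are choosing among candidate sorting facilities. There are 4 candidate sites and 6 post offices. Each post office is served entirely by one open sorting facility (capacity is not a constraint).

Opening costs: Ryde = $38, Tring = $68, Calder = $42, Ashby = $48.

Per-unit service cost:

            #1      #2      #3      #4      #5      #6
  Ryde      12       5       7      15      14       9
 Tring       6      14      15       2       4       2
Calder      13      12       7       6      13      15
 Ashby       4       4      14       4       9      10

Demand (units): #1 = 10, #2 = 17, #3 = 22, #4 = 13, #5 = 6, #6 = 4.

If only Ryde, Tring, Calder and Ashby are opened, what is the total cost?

Each post office is assigned to its cheapest site among the open ones.
{Ryde, Tring, Calder, Ashby}: #1→Ashby 4·10=40, #2→Ashby 4·17=68, #3→Ryde 7·22=154, #4→Tring 2·13=26, #5→Tring 4·6=24, #6→Tring 2·4=8. Service 320; fixed 196; total 516.

Total cost: 516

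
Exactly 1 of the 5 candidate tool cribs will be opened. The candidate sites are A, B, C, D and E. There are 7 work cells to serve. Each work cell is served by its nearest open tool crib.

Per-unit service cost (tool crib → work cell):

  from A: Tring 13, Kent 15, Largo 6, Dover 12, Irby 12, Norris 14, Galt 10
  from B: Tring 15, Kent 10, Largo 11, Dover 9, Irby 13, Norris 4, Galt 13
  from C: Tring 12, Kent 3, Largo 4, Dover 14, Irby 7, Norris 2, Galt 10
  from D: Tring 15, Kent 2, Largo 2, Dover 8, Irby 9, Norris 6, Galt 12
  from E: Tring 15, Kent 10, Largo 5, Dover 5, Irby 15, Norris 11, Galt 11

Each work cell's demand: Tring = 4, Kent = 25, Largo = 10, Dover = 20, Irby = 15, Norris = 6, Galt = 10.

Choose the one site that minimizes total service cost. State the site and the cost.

With exactly 1 open, each work cell uses its cheapest among the chosen.
{D}: Tring→D 15·4=60, Kent→D 2·25=50, Largo→D 2·10=20, Dover→D 8·20=160, Irby→D 9·15=135, Norris→D 6·6=36, Galt→D 12·10=120. Service cost 581.
{C}: service cost 660
{E}: service cost 861
Among all 5 size-1 choices, {D} is lowest.

Choose D only; total service cost 581.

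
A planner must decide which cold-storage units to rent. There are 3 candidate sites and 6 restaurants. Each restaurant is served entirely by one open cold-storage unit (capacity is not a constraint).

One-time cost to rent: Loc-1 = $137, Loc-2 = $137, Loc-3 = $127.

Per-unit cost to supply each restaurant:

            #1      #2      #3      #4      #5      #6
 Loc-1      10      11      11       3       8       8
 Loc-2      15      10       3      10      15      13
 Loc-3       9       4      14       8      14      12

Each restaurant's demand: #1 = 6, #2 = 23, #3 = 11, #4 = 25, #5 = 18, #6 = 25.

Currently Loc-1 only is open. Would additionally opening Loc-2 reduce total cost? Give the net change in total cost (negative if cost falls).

No — net change +26 (cost rises by 26).

Current service cost with {Loc-1}: 853.
Adding Loc-2: each restaurant re-picks its cheapest; new service cost 742, saving 111.
Extra fixed cost: 137. Net change = 137 − 111 = 26.
(Totals: 990 → 1016.)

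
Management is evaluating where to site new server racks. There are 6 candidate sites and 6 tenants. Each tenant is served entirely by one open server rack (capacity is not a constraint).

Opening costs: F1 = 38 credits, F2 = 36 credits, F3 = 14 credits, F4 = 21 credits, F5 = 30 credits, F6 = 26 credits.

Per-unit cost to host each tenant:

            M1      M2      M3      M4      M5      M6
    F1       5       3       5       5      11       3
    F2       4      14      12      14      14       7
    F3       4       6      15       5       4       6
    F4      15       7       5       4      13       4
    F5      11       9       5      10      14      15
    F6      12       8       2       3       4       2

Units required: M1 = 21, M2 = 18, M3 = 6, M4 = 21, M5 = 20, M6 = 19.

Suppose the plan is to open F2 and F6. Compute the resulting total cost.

Total cost: 483

Each tenant is assigned to its cheapest site among the open ones.
{F2, F6}: M1→F2 4·21=84, M2→F6 8·18=144, M3→F6 2·6=12, M4→F6 3·21=63, M5→F6 4·20=80, M6→F6 2·19=38. Service 421; fixed 62; total 483.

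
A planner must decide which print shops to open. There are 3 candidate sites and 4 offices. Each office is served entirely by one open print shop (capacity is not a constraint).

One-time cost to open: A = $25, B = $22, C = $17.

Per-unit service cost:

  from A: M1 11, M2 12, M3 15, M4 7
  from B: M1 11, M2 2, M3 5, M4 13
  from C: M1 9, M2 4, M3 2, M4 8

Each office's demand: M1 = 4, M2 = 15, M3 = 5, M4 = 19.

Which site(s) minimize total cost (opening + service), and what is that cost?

For any fixed open set, each office goes to its cheapest open site; total = fixed + service.
{B, C}: M1→C 9·4=36, M2→B 2·15=30, M3→C 2·5=10, M4→C 8·19=152. Service 228; fixed 39; total 267.
{A, B, C}: service 209 + fixed 64 = 273
{C}: M1→C 9·4=36, M2→C 4·15=60, M3→C 2·5=10, M4→C 8·19=152. Service 258; fixed 17; total 275.
No other subset beats 267.

Open B and C; minimum total cost 267.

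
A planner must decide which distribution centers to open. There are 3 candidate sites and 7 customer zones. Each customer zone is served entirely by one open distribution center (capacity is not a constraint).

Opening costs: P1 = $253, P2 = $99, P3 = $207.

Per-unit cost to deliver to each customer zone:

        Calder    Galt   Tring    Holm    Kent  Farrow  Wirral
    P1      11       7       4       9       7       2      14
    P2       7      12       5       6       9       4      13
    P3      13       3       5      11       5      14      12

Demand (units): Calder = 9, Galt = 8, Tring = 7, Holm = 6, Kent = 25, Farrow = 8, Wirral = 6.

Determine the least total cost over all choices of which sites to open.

Minimum total cost: 664

For any fixed open set, each customer zone goes to its cheapest open site; total = fixed + service.
{P2}: Calder→P2 7·9=63, Galt→P2 12·8=96, Tring→P2 5·7=35, Holm→P2 6·6=36, Kent→P2 9·25=225, Farrow→P2 4·8=32, Wirral→P2 13·6=78. Service 565; fixed 99; total 664.
{P2, P3}: service 387 + fixed 306 = 693
{P3}: Calder→P3 13·9=117, Galt→P3 3·8=24, Tring→P3 5·7=35, Holm→P3 11·6=66, Kent→P3 5·25=125, Farrow→P3 14·8=112, Wirral→P3 12·6=72. Service 551; fixed 207; total 758.
{P1, P2, P3}: service 364 + fixed 559 = 923
No other subset beats 664.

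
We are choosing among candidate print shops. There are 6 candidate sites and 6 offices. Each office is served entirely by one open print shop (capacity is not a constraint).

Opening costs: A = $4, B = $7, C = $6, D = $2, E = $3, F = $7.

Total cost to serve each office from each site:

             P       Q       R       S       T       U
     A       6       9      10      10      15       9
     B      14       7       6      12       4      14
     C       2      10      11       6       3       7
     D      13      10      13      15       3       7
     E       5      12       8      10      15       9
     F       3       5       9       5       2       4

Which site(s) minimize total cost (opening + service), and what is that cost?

For any fixed open set, each office goes to its cheapest open site; total = fixed + service.
{F}: P→F 3, Q→F 5, R→F 9, S→F 5, T→F 2, U→F 4. Service 28; fixed 7; total 35.
{D, F}: P→F 3, Q→F 5, R→F 9, S→F 5, T→F 2, U→F 4. Service 28; fixed 9; total 37.
{E, F}: service 27 + fixed 10 = 37
{A, B, C, D, E, F}: service 24 + fixed 29 = 53
No other subset beats 35.

Open F only; minimum total cost 35.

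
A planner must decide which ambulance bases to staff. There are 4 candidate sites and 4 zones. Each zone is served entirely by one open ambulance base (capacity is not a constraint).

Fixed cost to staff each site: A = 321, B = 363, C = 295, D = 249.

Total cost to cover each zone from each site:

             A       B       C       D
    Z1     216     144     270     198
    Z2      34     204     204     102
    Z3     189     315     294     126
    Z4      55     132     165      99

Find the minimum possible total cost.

Minimum total cost: 774

For any fixed open set, each zone goes to its cheapest open site; total = fixed + service.
{D}: Z1→D 198, Z2→D 102, Z3→D 126, Z4→D 99. Service 525; fixed 249; total 774.
{A}: service 494 + fixed 321 = 815
{A, D}: service 413 + fixed 570 = 983
{A, B, C, D}: service 359 + fixed 1228 = 1587
(All 15 nonempty subsets were checked; D only is lowest.)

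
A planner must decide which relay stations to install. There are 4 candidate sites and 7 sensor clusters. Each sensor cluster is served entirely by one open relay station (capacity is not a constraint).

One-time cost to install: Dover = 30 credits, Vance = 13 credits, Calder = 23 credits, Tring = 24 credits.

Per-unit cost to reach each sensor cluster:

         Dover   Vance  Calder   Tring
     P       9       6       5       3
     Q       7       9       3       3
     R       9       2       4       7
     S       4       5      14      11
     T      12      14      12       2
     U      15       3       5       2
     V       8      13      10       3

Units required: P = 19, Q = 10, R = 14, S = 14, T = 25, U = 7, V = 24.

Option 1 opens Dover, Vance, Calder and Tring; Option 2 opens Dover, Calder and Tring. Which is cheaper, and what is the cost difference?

Option 1: {Dover, Vance, Calder, Tring}: P→Tring 3·19=57, Q→Calder 3·10=30, R→Vance 2·14=28, S→Dover 4·14=56, T→Tring 2·25=50, U→Tring 2·7=14, V→Tring 3·24=72. Service 307; fixed 90; total 397.
Option 2: {Dover, Calder, Tring}: P→Tring 3·19=57, Q→Calder 3·10=30, R→Calder 4·14=56, S→Dover 4·14=56, T→Tring 2·25=50, U→Tring 2·7=14, V→Tring 3·24=72. Service 335; fixed 77; total 412.
Difference: |397 − 412| = 15.

Option 1 is cheaper by 15.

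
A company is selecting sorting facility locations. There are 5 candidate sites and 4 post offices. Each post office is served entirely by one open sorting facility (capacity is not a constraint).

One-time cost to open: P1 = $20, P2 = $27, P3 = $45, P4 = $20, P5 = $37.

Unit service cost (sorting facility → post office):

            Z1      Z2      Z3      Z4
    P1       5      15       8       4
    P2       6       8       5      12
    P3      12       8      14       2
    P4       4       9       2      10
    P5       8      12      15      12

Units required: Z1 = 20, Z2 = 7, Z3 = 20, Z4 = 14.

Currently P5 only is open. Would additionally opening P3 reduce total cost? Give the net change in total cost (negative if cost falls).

Yes — net change −143 (cost falls by 143).

Current service cost with {P5}: 712.
Adding P3: each post office re-picks its cheapest; new service cost 524, saving 188.
Extra fixed cost: 45. Net change = 45 − 188 = -143.
(Totals: 749 → 606.)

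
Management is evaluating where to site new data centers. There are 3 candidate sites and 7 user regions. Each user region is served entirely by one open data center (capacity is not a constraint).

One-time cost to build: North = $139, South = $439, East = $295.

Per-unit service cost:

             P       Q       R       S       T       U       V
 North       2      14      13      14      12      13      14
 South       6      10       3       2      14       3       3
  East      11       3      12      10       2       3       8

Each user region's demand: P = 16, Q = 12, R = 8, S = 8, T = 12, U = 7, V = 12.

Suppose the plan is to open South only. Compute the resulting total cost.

Total cost: 920

Each user region is assigned to its cheapest site among the open ones.
{South}: P→South 6·16=96, Q→South 10·12=120, R→South 3·8=24, S→South 2·8=16, T→South 14·12=168, U→South 3·7=21, V→South 3·12=36. Service 481; fixed 439; total 920.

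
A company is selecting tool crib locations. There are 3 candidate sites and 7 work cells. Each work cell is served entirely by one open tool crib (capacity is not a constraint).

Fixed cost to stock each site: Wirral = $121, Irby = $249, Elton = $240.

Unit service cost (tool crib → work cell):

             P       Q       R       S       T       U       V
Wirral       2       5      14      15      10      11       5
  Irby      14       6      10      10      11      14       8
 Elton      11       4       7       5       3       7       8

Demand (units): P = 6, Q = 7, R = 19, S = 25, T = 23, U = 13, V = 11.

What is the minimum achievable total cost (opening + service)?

For any fixed open set, each work cell goes to its cheapest open site; total = fixed + service.
{Elton}: P→Elton 11·6=66, Q→Elton 4·7=28, R→Elton 7·19=133, S→Elton 5·25=125, T→Elton 3·23=69, U→Elton 7·13=91, V→Elton 8·11=88. Service 600; fixed 240; total 840.
{Wirral, Elton}: service 513 + fixed 361 = 874
{Irby, Elton}: service 600 + fixed 489 = 1089
{Wirral, Irby, Elton}: service 513 + fixed 610 = 1123
(All 7 nonempty subsets were checked; Elton only is lowest.)

Minimum total cost: 840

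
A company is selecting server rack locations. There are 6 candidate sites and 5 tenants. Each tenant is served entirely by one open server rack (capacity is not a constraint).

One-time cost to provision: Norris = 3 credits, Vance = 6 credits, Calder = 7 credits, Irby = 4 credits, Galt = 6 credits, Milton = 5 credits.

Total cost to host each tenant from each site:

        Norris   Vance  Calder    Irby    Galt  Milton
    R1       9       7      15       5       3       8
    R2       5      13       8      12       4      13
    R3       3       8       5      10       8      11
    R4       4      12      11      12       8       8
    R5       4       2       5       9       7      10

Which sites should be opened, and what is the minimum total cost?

Open Norris and Galt; minimum total cost 27.

For any fixed open set, each tenant goes to its cheapest open site; total = fixed + service.
{Norris, Galt}: R1→Galt 3, R2→Galt 4, R3→Norris 3, R4→Norris 4, R5→Norris 4. Service 18; fixed 9; total 27.
{Norris}: R1→Norris 9, R2→Norris 5, R3→Norris 3, R4→Norris 4, R5→Norris 4. Service 25; fixed 3; total 28.
{Norris, Irby}: service 21 + fixed 7 = 28
{Norris, Vance, Calder, Irby, Galt, Milton}: service 16 + fixed 31 = 47
No other subset beats 27.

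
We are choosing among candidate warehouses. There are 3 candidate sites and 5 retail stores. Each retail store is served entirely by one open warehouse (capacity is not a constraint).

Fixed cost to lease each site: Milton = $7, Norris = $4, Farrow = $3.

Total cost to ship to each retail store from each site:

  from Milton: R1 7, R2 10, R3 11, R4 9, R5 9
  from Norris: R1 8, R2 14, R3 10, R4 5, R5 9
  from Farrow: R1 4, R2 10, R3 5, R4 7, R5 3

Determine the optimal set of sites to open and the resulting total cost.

For any fixed open set, each retail store goes to its cheapest open site; total = fixed + service.
{Farrow}: R1→Farrow 4, R2→Farrow 10, R3→Farrow 5, R4→Farrow 7, R5→Farrow 3. Service 29; fixed 3; total 32.
{Norris, Farrow}: service 27 + fixed 7 = 34
{Milton, Farrow}: R1→Farrow 4, R2→Milton 10, R3→Farrow 5, R4→Farrow 7, R5→Farrow 3. Service 29; fixed 10; total 39.
{Milton, Norris, Farrow}: service 27 + fixed 14 = 41
No other subset beats 32.

Open Farrow only; minimum total cost 32.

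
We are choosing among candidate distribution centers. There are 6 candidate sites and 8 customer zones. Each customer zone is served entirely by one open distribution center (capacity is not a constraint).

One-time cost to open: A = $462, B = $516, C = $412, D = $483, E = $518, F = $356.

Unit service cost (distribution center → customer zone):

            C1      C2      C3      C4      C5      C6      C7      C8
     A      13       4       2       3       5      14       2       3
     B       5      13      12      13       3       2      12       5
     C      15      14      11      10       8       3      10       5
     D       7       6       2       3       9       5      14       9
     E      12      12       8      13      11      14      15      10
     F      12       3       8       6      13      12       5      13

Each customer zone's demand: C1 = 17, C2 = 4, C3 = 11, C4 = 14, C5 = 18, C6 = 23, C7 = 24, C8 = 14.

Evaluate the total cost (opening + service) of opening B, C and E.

Each customer zone is assigned to its cheapest site among the open ones.
{B, C, E}: C1→B 5·17=85, C2→E 12·4=48, C3→E 8·11=88, C4→C 10·14=140, C5→B 3·18=54, C6→B 2·23=46, C7→C 10·24=240, C8→B 5·14=70. Service 771; fixed 1446; total 2217.

Total cost: 2217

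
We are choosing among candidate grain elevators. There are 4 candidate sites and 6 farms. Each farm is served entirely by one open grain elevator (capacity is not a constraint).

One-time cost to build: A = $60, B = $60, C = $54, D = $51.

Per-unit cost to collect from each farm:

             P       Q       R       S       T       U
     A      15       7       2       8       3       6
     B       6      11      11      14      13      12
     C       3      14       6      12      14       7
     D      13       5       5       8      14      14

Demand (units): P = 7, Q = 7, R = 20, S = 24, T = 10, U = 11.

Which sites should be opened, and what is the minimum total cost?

Open A and C; minimum total cost 512.

For any fixed open set, each farm goes to its cheapest open site; total = fixed + service.
{A, C}: P→C 3·7=21, Q→A 7·7=49, R→A 2·20=40, S→A 8·24=192, T→A 3·10=30, U→A 6·11=66. Service 398; fixed 114; total 512.
{A, B}: service 419 + fixed 120 = 539
{A}: service 482 + fixed 60 = 542
{A, B, C, D}: service 384 + fixed 225 = 609
No other subset beats 512.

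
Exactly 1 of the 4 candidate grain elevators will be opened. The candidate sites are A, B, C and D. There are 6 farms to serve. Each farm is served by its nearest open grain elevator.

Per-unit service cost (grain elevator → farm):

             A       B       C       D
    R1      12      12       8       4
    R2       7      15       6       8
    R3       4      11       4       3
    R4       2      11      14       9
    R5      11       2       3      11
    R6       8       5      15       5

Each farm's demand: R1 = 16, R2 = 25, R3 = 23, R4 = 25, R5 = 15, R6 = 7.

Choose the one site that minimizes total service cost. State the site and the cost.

Choose A only; total service cost 730.

With exactly 1 open, each farm uses its cheapest among the chosen.
{A}: R1→A 12·16=192, R2→A 7·25=175, R3→A 4·23=92, R4→A 2·25=50, R5→A 11·15=165, R6→A 8·7=56. Service cost 730.
{D}: service cost 758
{C}: service cost 870
Among all 4 size-1 choices, {A} is lowest.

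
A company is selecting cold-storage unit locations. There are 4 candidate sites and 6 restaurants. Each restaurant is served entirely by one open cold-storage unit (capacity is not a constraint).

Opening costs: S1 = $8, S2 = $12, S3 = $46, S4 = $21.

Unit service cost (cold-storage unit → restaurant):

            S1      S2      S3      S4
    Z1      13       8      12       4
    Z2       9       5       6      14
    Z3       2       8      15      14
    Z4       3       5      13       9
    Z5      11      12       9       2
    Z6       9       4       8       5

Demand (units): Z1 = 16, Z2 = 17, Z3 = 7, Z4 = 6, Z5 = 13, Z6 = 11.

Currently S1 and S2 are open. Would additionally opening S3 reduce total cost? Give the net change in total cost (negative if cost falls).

Current service cost with {S1, S2}: 432.
Adding S3: each restaurant re-picks its cheapest; new service cost 406, saving 26.
Extra fixed cost: 46. Net change = 46 − 26 = 20.
(Totals: 452 → 472.)

No — net change +20 (cost rises by 20).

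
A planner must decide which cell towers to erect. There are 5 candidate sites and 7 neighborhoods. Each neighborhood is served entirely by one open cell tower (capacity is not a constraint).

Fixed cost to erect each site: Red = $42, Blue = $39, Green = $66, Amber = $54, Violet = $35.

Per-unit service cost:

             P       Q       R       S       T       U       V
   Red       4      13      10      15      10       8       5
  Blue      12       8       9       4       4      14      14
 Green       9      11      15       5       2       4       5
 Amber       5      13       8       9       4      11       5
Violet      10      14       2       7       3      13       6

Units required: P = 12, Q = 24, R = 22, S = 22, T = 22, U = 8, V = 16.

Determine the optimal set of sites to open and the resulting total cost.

Open Red, Blue and Violet; minimum total cost 698.

For any fixed open set, each neighborhood goes to its cheapest open site; total = fixed + service.
{Red, Blue, Violet}: P→Red 4·12=48, Q→Blue 8·24=192, R→Violet 2·22=44, S→Blue 4·22=88, T→Violet 3·22=66, U→Red 8·8=64, V→Red 5·16=80. Service 582; fixed 116; total 698.
{Red, Blue, Green, Violet}: service 528 + fixed 182 = 710
{Blue, Green, Violet}: P→Green 9·12=108, Q→Blue 8·24=192, R→Violet 2·22=44, S→Blue 4·22=88, T→Green 2·22=44, U→Green 4·8=32, V→Green 5·16=80. Service 588; fixed 140; total 728.
{Red, Blue, Green, Amber, Violet}: P→Red 4·12=48, Q→Blue 8·24=192, R→Violet 2·22=44, S→Blue 4·22=88, T→Green 2·22=44, U→Green 4·8=32, V→Red 5·16=80. Service 528; fixed 236; total 764.
No other subset beats 698.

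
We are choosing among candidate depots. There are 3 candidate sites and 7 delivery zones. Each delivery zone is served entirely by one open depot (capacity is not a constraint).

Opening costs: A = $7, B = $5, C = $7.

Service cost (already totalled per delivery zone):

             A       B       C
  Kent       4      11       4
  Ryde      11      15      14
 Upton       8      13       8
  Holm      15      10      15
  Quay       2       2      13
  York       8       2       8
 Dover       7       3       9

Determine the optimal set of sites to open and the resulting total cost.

For any fixed open set, each delivery zone goes to its cheapest open site; total = fixed + service.
{A, B}: Kent→A 4, Ryde→A 11, Upton→A 8, Holm→B 10, Quay→A 2, York→B 2, Dover→B 3. Service 40; fixed 12; total 52.
{B, C}: service 43 + fixed 12 = 55
{A, B, C}: service 40 + fixed 19 = 59
{B}: service 56 + fixed 5 = 61
No other subset beats 52.

Open A and B; minimum total cost 52.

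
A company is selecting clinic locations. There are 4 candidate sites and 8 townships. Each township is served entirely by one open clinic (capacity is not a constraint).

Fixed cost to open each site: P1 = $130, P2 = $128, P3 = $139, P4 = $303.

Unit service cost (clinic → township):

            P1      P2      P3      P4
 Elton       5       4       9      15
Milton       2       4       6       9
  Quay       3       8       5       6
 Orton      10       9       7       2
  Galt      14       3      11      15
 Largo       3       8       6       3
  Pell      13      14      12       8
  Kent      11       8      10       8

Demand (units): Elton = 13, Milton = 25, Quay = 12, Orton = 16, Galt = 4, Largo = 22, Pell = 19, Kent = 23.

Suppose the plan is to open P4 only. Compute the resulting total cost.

Total cost: 1289

Each township is assigned to its cheapest site among the open ones.
{P4}: Elton→P4 15·13=195, Milton→P4 9·25=225, Quay→P4 6·12=72, Orton→P4 2·16=32, Galt→P4 15·4=60, Largo→P4 3·22=66, Pell→P4 8·19=152, Kent→P4 8·23=184. Service 986; fixed 303; total 1289.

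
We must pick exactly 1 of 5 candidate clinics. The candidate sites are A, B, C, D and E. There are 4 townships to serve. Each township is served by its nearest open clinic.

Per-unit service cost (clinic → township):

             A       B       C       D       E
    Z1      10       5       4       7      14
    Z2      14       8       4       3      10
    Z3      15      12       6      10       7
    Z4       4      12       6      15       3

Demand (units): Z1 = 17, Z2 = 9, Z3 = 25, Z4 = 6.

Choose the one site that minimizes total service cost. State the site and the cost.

With exactly 1 open, each township uses its cheapest among the chosen.
{C}: Z1→C 4·17=68, Z2→C 4·9=36, Z3→C 6·25=150, Z4→C 6·6=36. Service cost 290.
{D}: service cost 486
{E}: service cost 521
Among all 5 size-1 choices, {C} is lowest.

Choose C only; total service cost 290.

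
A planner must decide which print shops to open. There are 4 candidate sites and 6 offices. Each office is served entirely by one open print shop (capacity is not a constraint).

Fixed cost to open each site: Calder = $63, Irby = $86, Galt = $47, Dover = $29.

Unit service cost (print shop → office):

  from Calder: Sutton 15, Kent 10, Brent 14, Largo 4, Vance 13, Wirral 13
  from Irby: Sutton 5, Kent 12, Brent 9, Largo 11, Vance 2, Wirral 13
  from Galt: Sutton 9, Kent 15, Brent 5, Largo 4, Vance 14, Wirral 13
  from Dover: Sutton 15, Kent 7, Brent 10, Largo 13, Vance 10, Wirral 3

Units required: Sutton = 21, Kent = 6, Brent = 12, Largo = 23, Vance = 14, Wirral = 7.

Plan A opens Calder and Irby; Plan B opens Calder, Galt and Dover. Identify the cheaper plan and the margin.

Plan A is cheaper by 50.

Plan A: {Calder, Irby}: Sutton→Irby 5·21=105, Kent→Calder 10·6=60, Brent→Irby 9·12=108, Largo→Calder 4·23=92, Vance→Irby 2·14=28, Wirral→Calder 13·7=91. Service 484; fixed 149; total 633.
Plan B: {Calder, Galt, Dover}: Sutton→Galt 9·21=189, Kent→Dover 7·6=42, Brent→Galt 5·12=60, Largo→Calder 4·23=92, Vance→Dover 10·14=140, Wirral→Dover 3·7=21. Service 544; fixed 139; total 683.
Difference: |633 − 683| = 50.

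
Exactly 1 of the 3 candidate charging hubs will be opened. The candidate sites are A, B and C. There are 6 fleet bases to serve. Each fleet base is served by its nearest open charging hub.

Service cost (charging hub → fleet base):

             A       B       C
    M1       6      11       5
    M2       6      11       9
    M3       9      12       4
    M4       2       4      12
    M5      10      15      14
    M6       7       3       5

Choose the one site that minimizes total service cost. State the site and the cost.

Choose A only; total service cost 40.

With exactly 1 open, each fleet base uses its cheapest among the chosen.
{A}: M1→A 6, M2→A 6, M3→A 9, M4→A 2, M5→A 10, M6→A 7. Service cost 40.
{C}: service cost 49
{B}: service cost 56
Among all 3 size-1 choices, {A} is lowest.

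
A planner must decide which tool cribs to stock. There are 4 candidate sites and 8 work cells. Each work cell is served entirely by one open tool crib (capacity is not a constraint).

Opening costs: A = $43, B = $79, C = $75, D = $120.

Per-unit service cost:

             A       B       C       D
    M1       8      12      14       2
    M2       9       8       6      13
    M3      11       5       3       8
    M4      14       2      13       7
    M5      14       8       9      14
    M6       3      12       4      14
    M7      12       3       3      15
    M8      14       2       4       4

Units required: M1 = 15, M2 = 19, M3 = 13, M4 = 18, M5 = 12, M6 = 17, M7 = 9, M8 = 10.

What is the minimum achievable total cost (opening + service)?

Minimum total cost: 689

For any fixed open set, each work cell goes to its cheapest open site; total = fixed + service.
{A, B}: M1→A 8·15=120, M2→B 8·19=152, M3→B 5·13=65, M4→B 2·18=36, M5→B 8·12=96, M6→A 3·17=51, M7→B 3·9=27, M8→B 2·10=20. Service 567; fixed 122; total 689.
{A, B, C}: M1→A 8·15=120, M2→C 6·19=114, M3→C 3·13=39, M4→B 2·18=36, M5→B 8·12=96, M6→A 3·17=51, M7→B 3·9=27, M8→B 2·10=20. Service 503; fixed 197; total 700.
{B, C, D}: service 430 + fixed 274 = 704
{A, B, C, D}: service 413 + fixed 317 = 730
No other subset beats 689.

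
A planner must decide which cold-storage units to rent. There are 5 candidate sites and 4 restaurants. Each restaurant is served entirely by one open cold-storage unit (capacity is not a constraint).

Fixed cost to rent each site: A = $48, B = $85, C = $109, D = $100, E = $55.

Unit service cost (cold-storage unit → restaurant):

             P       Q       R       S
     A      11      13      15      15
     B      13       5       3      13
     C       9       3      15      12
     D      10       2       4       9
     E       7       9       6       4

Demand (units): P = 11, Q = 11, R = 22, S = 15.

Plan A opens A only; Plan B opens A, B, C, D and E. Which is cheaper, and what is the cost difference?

Plan A: {A}: P→A 11·11=121, Q→A 13·11=143, R→A 15·22=330, S→A 15·15=225. Service 819; fixed 48; total 867.
Plan B: {A, B, C, D, E}: P→E 7·11=77, Q→D 2·11=22, R→B 3·22=66, S→E 4·15=60. Service 225; fixed 397; total 622.
Difference: |867 − 622| = 245.

Plan B is cheaper by 245.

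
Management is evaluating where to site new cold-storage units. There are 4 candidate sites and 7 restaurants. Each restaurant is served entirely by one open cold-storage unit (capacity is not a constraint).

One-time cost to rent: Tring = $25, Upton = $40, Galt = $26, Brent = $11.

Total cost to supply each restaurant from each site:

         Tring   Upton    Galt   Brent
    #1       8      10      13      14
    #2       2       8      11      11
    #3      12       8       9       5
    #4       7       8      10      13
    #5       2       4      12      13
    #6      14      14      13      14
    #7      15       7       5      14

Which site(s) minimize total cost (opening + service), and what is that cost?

For any fixed open set, each restaurant goes to its cheapest open site; total = fixed + service.
{Tring}: #1→Tring 8, #2→Tring 2, #3→Tring 12, #4→Tring 7, #5→Tring 2, #6→Tring 14, #7→Tring 15. Service 60; fixed 25; total 85.
{Tring, Brent}: #1→Tring 8, #2→Tring 2, #3→Brent 5, #4→Tring 7, #5→Tring 2, #6→Tring 14, #7→Brent 14. Service 52; fixed 36; total 88.
{Brent}: service 84 + fixed 11 = 95
{Tring, Upton, Galt, Brent}: #1→Tring 8, #2→Tring 2, #3→Brent 5, #4→Tring 7, #5→Tring 2, #6→Galt 13, #7→Galt 5. Service 42; fixed 102; total 144.
No other subset beats 85.

Open Tring only; minimum total cost 85.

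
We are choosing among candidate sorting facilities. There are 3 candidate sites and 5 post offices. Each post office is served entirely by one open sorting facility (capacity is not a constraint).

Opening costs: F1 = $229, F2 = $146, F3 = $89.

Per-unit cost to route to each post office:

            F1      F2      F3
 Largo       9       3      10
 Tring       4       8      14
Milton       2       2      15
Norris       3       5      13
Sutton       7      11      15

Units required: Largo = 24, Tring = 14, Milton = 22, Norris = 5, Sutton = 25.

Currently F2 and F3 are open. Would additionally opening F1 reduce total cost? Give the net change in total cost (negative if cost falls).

No — net change +63 (cost rises by 63).

Current service cost with {F2, F3}: 528.
Adding F1: each post office re-picks its cheapest; new service cost 362, saving 166.
Extra fixed cost: 229. Net change = 229 − 166 = 63.
(Totals: 763 → 826.)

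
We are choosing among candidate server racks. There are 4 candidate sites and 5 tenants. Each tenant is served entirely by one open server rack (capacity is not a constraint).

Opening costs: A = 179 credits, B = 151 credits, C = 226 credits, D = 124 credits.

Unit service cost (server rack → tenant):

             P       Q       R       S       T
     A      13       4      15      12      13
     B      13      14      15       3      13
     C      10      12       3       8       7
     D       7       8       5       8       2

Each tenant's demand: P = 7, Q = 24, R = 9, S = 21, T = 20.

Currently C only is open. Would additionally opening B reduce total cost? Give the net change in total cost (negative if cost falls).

Current service cost with {C}: 693.
Adding B: each tenant re-picks its cheapest; new service cost 588, saving 105.
Extra fixed cost: 151. Net change = 151 − 105 = 46.
(Totals: 919 → 965.)

No — net change +46 (cost rises by 46).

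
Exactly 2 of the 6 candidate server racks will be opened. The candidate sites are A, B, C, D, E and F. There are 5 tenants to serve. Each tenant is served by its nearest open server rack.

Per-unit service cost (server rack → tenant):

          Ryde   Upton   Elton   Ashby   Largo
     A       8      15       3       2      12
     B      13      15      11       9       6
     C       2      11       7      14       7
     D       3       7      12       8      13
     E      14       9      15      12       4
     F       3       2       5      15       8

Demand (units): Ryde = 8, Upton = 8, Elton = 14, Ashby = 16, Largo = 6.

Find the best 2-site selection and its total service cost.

Choose A and F; total service cost 162.

With exactly 2 open, each tenant uses its cheapest among the chosen.
{A, F}: Ryde→F 3·8=24, Upton→F 2·8=16, Elton→A 3·14=42, Ashby→A 2·16=32, Largo→F 8·6=48. Service cost 162.
{A, C}: service cost 220
{A, D}: service cost 226
Among all 15 size-2 choices, {A, F} is lowest.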